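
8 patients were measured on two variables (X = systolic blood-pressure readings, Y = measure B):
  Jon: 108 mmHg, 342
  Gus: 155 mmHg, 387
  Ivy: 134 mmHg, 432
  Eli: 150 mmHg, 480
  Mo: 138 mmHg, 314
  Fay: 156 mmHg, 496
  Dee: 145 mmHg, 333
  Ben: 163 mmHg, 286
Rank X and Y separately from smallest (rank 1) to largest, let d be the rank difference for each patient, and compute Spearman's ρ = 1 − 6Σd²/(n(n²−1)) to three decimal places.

0.024

Ranks of variable 1: 1, 6, 2, 5, 3, 7, 4, 8
Ranks of variable 2: 4, 5, 6, 7, 2, 8, 3, 1
d = r₁ − r₂: -3, 1, -4, -2, 1, -1, 1, 7
d²: 9, 1, 16, 4, 1, 1, 1, 49; Σd² = 82
ρ = 1 − 6·82/(8·63) = 1 − 492/504 = 0.024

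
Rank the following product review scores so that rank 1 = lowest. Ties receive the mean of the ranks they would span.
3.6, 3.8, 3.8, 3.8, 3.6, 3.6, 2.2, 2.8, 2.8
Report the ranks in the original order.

Sorted (ascending): 2.2, 2.8, 2.8, 3.6, 3.6, 3.6, 3.8, 3.8, 3.8
The 2 values of 2.8 occupy positions 2–3 → average rank (2+3)/2 = 2.5.
The 3 values of 3.6 occupy positions 4–6 → average rank 5.
The 3 values of 3.8 occupy positions 7–9 → average rank 8.

5, 8, 8, 8, 5, 5, 1, 2.5, 2.5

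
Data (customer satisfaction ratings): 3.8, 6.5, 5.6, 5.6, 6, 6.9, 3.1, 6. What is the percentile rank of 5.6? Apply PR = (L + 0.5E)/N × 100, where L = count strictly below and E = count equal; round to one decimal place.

N = 8.
Strictly below 5.6: 2. Equal to 5.6: 2.
PR = (2 + 0.5·2)/8 × 100 = 37.5

37.5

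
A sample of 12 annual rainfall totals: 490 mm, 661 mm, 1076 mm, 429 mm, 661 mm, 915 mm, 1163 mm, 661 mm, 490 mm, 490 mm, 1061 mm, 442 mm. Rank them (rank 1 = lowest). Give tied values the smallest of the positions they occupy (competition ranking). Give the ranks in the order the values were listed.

Sorted (ascending): 429, 442, 490, 490, 490, 661, 661, 661, 915, 1061, 1076, 1163
The 3 values of 490 occupy positions 3–5 → each gets rank 3.
The 3 values of 661 occupy positions 6–8 → each gets rank 6.

3, 6, 11, 1, 6, 9, 12, 6, 3, 3, 10, 2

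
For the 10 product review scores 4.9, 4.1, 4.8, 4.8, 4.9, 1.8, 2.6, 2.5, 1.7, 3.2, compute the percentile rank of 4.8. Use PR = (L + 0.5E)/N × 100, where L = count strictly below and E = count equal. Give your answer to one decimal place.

N = 10.
Strictly below 4.8: 6. Equal to 4.8: 2.
PR = (6 + 0.5·2)/10 × 100 = 70.0

70.0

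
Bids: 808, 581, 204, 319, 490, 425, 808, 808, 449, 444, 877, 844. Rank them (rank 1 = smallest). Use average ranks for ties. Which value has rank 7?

581

Sorted (ascending): 204, 319, 425, 444, 449, 490, 581, 808, 808, 808, 844, 877
The 3 values of 808 occupy positions 8–10 → average rank 9.
Rank 7 → value 581.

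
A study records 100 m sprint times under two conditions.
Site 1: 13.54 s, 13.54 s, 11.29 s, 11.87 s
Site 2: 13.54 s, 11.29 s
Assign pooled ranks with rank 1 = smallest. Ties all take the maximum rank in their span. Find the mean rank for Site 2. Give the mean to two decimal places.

Sorted (ascending): 11.29, 11.29, 11.87, 13.54, 13.54, 13.54
The 2 values of 11.29 occupy positions 1–2 → each gets rank 2.
The 3 values of 13.54 occupy positions 4–6 → each gets rank 6.
Site 2 values → pooled ranks: 13.54→6, 11.29→2
Mean rank = (6 + 2) / 2 = 4.00

4.00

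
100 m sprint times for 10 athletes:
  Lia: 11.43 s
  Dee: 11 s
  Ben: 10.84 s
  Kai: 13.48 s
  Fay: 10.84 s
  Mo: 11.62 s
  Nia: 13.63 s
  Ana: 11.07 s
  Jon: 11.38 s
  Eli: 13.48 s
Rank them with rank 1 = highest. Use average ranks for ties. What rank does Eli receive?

Sorted (descending): 13.63, 13.48, 13.48, 11.62, 11.43, 11.38, 11.07, 11, 10.84, 10.84
The 2 values of 13.48 occupy positions 2–3 → average rank (2+3)/2 = 2.5.
The 2 values of 10.84 occupy positions 9–10 → average rank (9+10)/2 = 9.5.
Eli has value 13.48 s → rank 2.5.

2.5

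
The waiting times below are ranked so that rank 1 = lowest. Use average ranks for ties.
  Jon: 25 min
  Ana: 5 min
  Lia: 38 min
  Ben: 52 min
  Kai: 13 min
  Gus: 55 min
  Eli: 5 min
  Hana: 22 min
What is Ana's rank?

1.5

Sorted (ascending): 5, 5, 13, 22, 25, 38, 52, 55
The 2 values of 5 occupy positions 1–2 → average rank (1+2)/2 = 1.5.
Ana has value 5 min → rank 1.5.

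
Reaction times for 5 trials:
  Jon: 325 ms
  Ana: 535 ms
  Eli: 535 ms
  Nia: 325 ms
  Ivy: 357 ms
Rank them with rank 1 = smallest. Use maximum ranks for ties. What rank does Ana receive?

Sorted (ascending): 325, 325, 357, 535, 535
The 2 values of 325 occupy positions 1–2 → each gets rank 2.
The 2 values of 535 occupy positions 4–5 → each gets rank 5.
Ana has value 535 ms → rank 5.

5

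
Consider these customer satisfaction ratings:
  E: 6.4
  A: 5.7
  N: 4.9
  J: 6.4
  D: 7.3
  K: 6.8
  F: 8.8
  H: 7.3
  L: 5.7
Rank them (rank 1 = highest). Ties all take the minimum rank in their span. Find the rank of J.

5

Sorted (descending): 8.8, 7.3, 7.3, 6.8, 6.4, 6.4, 5.7, 5.7, 4.9
The 2 values of 7.3 occupy positions 2–3 → each gets rank 2.
The 2 values of 6.4 occupy positions 5–6 → each gets rank 5.
The 2 values of 5.7 occupy positions 7–8 → each gets rank 7.
J has value 6.4 → rank 5.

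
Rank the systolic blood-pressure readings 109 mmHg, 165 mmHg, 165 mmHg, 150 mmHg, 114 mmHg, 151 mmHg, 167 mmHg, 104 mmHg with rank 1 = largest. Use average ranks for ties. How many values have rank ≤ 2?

1

Sorted (descending): 167, 165, 165, 151, 150, 114, 109, 104
The 2 values of 165 occupy positions 2–3 → average rank (2+3)/2 = 2.5.
Ranks ≤ 2: {1} → 1 value.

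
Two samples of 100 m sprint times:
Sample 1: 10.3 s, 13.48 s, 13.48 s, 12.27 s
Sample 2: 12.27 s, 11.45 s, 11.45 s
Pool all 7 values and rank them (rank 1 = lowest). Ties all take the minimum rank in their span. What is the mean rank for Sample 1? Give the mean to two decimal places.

Sorted (ascending): 10.3, 11.45, 11.45, 12.27, 12.27, 13.48, 13.48
The 2 values of 11.45 occupy positions 2–3 → each gets rank 2.
The 2 values of 12.27 occupy positions 4–5 → each gets rank 4.
The 2 values of 13.48 occupy positions 6–7 → each gets rank 6.
Sample 1 values → pooled ranks: 10.3→1, 13.48→6, 13.48→6, 12.27→4
Mean rank = (1 + 6 + 6 + 4) / 4 = 4.25

4.25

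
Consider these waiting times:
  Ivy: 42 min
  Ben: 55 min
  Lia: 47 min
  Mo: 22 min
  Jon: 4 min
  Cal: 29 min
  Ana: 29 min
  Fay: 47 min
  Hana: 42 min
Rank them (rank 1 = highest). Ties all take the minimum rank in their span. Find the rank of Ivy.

4

Sorted (descending): 55, 47, 47, 42, 42, 29, 29, 22, 4
The 2 values of 47 occupy positions 2–3 → each gets rank 2.
The 2 values of 42 occupy positions 4–5 → each gets rank 4.
The 2 values of 29 occupy positions 6–7 → each gets rank 6.
Ivy has value 42 min → rank 4.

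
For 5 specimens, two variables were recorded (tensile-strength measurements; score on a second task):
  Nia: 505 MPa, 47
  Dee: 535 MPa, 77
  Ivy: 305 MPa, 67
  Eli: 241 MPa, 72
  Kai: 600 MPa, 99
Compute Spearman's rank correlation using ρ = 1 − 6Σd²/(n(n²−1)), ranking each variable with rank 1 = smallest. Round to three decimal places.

Ranks of variable 1: 3, 4, 2, 1, 5
Ranks of variable 2: 1, 4, 2, 3, 5
d = r₁ − r₂: 2, 0, 0, -2, 0
d²: 4, 0, 0, 4, 0; Σd² = 8
ρ = 1 − 6·8/(5·24) = 1 − 48/120 = 0.600

0.600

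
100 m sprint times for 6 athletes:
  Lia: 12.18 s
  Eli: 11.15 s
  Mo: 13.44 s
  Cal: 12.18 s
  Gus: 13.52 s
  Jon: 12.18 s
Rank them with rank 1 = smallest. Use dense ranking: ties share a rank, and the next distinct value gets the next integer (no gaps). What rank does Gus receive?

4

Sorted (ascending): 11.15, 12.18, 12.18, 12.18, 13.44, 13.52
The 3 values of 12.18 share dense rank 2.
Remaining distinct values take the next consecutive integers.
Gus has value 13.52 s → rank 4.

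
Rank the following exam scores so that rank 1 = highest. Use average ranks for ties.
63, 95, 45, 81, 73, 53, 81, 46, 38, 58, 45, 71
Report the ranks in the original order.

Sorted (descending): 95, 81, 81, 73, 71, 63, 58, 53, 46, 45, 45, 38
The 2 values of 81 occupy positions 2–3 → average rank (2+3)/2 = 2.5.
The 2 values of 45 occupy positions 10–11 → average rank (10+11)/2 = 10.5.

6, 1, 10.5, 2.5, 4, 8, 2.5, 9, 12, 7, 10.5, 5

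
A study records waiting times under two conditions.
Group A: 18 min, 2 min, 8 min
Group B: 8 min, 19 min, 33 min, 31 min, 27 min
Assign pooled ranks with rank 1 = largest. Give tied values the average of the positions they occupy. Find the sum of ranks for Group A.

Sorted (descending): 33, 31, 27, 19, 18, 8, 8, 2
The 2 values of 8 occupy positions 6–7 → average rank (6+7)/2 = 6.5.
Group A values → pooled ranks: 18→5, 2→8, 8→6.5
Rank sum = 5 + 8 + 6.5 = 19.5

19.5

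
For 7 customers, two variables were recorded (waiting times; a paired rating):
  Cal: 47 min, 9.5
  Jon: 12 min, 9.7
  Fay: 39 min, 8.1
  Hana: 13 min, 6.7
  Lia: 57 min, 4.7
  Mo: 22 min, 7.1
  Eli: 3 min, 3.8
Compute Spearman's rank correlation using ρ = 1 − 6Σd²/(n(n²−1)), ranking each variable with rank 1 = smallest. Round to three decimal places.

0.107

Ranks of variable 1: 6, 2, 5, 3, 7, 4, 1
Ranks of variable 2: 6, 7, 5, 3, 2, 4, 1
d = r₁ − r₂: 0, -5, 0, 0, 5, 0, 0
d²: 0, 25, 0, 0, 25, 0, 0; Σd² = 50
ρ = 1 − 6·50/(7·48) = 1 − 300/336 = 0.107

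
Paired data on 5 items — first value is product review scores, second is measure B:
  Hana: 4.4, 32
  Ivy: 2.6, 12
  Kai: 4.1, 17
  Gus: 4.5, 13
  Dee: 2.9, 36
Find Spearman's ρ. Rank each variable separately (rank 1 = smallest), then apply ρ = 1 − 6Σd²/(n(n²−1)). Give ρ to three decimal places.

Ranks of variable 1: 4, 1, 3, 5, 2
Ranks of variable 2: 4, 1, 3, 2, 5
d = r₁ − r₂: 0, 0, 0, 3, -3
d²: 0, 0, 0, 9, 9; Σd² = 18
ρ = 1 − 6·18/(5·24) = 1 − 108/120 = 0.100

0.100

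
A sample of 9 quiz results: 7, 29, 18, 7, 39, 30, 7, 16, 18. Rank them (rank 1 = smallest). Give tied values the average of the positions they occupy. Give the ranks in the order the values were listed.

Sorted (ascending): 7, 7, 7, 16, 18, 18, 29, 30, 39
The 3 values of 7 occupy positions 1–3 → average rank 2.
The 2 values of 18 occupy positions 5–6 → average rank (5+6)/2 = 5.5.

2, 7, 5.5, 2, 9, 8, 2, 4, 5.5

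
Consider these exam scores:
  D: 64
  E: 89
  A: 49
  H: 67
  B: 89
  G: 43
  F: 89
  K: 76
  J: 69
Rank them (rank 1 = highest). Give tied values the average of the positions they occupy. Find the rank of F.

2

Sorted (descending): 89, 89, 89, 76, 69, 67, 64, 49, 43
The 3 values of 89 occupy positions 1–3 → average rank 2.
F has value 89 → rank 2.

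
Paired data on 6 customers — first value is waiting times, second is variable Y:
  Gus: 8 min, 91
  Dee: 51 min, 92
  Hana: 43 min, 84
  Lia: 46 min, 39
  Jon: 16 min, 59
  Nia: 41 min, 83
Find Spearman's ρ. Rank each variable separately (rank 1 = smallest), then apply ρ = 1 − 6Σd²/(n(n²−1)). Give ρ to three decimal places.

Ranks of variable 1: 1, 6, 4, 5, 2, 3
Ranks of variable 2: 5, 6, 4, 1, 2, 3
d = r₁ − r₂: -4, 0, 0, 4, 0, 0
d²: 16, 0, 0, 16, 0, 0; Σd² = 32
ρ = 1 − 6·32/(6·35) = 1 − 192/210 = 0.086

0.086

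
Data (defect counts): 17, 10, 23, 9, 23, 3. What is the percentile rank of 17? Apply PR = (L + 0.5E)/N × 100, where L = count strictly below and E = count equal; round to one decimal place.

N = 6.
Strictly below 17: 3. Equal to 17: 1.
PR = (3 + 0.5·1)/6 × 100 = 58.3

58.3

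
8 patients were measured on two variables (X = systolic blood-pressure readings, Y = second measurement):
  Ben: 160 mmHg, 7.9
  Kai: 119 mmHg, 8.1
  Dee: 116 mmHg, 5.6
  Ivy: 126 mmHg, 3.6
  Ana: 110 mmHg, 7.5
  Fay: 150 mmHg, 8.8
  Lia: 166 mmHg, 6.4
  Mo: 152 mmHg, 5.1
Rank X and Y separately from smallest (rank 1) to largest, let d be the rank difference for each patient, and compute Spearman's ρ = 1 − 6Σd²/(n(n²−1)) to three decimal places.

Ranks of variable 1: 7, 3, 2, 4, 1, 5, 8, 6
Ranks of variable 2: 6, 7, 3, 1, 5, 8, 4, 2
d = r₁ − r₂: 1, -4, -1, 3, -4, -3, 4, 4
d²: 1, 16, 1, 9, 16, 9, 16, 16; Σd² = 84
ρ = 1 − 6·84/(8·63) = 1 − 504/504 = 0.000

0.000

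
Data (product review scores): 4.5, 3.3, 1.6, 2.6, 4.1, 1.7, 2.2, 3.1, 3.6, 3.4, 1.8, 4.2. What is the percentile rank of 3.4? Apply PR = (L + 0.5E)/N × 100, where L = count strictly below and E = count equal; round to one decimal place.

N = 12.
Strictly below 3.4: 7. Equal to 3.4: 1.
PR = (7 + 0.5·1)/12 × 100 = 62.5

62.5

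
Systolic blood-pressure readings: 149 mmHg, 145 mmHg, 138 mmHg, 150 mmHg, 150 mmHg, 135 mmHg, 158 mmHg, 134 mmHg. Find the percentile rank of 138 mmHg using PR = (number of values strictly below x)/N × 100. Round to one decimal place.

N = 8.
Strictly below 138: 2. Equal to 138: 1.
PR = 2/8 × 100 = 25.0

25.0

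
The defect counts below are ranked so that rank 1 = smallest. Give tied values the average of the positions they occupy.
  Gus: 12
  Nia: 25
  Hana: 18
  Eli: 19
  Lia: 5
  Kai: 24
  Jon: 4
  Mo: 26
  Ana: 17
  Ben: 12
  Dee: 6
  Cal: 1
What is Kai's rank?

10

Sorted (ascending): 1, 4, 5, 6, 12, 12, 17, 18, 19, 24, 25, 26
The 2 values of 12 occupy positions 5–6 → average rank (5+6)/2 = 5.5.
Kai has value 24 → rank 10.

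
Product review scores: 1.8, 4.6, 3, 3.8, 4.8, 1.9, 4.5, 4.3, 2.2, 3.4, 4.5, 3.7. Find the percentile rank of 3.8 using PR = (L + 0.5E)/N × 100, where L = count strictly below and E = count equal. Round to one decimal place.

54.2

N = 12.
Strictly below 3.8: 6. Equal to 3.8: 1.
PR = (6 + 0.5·1)/12 × 100 = 54.2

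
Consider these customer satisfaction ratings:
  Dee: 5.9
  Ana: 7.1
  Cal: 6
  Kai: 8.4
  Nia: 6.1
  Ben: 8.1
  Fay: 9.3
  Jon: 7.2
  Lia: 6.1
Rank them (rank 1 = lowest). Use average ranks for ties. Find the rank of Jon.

6

Sorted (ascending): 5.9, 6, 6.1, 6.1, 7.1, 7.2, 8.1, 8.4, 9.3
The 2 values of 6.1 occupy positions 3–4 → average rank (3+4)/2 = 3.5.
Jon has value 7.2 → rank 6.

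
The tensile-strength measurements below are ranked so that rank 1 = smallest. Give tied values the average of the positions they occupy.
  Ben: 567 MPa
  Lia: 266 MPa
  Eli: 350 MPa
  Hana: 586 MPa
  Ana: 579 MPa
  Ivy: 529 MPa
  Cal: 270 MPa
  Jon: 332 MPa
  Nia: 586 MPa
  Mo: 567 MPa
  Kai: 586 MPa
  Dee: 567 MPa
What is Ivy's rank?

5

Sorted (ascending): 266, 270, 332, 350, 529, 567, 567, 567, 579, 586, 586, 586
The 3 values of 567 occupy positions 6–8 → average rank 7.
The 3 values of 586 occupy positions 10–12 → average rank 11.
Ivy has value 529 MPa → rank 5.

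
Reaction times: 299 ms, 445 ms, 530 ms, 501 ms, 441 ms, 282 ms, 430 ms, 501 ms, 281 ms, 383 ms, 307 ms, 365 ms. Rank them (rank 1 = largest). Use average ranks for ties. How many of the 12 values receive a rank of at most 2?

Sorted (descending): 530, 501, 501, 445, 441, 430, 383, 365, 307, 299, 282, 281
The 2 values of 501 occupy positions 2–3 → average rank (2+3)/2 = 2.5.
Ranks ≤ 2: {1} → 1 value.

1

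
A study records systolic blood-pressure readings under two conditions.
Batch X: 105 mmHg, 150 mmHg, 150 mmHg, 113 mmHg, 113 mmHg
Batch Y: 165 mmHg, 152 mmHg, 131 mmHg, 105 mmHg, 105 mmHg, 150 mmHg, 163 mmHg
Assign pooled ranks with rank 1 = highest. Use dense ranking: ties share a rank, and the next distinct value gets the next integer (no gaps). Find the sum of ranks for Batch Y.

29

Sorted (descending): 165, 163, 152, 150, 150, 150, 131, 113, 113, 105, 105, 105
The 3 values of 150 share dense rank 4.
The 2 values of 113 share dense rank 6.
The 3 values of 105 share dense rank 7.
Remaining distinct values take the next consecutive integers.
Batch Y values → pooled ranks: 165→1, 152→3, 131→5, 105→7, 105→7, 150→4, 163→2
Rank sum = 1 + 3 + 5 + 7 + 7 + 4 + 2 = 29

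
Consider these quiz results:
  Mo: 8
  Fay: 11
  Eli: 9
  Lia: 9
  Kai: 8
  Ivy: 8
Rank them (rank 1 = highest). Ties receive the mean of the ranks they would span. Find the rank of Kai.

5

Sorted (descending): 11, 9, 9, 8, 8, 8
The 2 values of 9 occupy positions 2–3 → average rank (2+3)/2 = 2.5.
The 3 values of 8 occupy positions 4–6 → average rank 5.
Kai has value 8 → rank 5.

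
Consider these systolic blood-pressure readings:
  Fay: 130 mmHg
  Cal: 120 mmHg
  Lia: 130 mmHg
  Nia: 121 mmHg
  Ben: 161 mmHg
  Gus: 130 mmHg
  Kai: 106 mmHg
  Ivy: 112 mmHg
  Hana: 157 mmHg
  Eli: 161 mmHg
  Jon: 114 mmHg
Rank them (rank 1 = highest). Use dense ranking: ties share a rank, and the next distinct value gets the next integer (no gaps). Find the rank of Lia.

3

Sorted (descending): 161, 161, 157, 130, 130, 130, 121, 120, 114, 112, 106
The 2 values of 161 share dense rank 1.
The 3 values of 130 share dense rank 3.
Remaining distinct values take the next consecutive integers.
Lia has value 130 mmHg → rank 3.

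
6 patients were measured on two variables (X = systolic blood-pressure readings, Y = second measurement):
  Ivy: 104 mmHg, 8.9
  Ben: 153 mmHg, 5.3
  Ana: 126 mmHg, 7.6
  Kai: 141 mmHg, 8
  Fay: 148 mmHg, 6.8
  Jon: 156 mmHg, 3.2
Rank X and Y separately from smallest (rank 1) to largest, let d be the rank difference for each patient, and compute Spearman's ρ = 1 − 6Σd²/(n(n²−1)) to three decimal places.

Ranks of variable 1: 1, 5, 2, 3, 4, 6
Ranks of variable 2: 6, 2, 4, 5, 3, 1
d = r₁ − r₂: -5, 3, -2, -2, 1, 5
d²: 25, 9, 4, 4, 1, 25; Σd² = 68
ρ = 1 − 6·68/(6·35) = 1 − 408/210 = -0.943

-0.943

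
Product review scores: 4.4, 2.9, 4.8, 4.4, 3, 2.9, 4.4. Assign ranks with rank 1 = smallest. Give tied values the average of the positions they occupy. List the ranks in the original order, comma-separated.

Sorted (ascending): 2.9, 2.9, 3, 4.4, 4.4, 4.4, 4.8
The 2 values of 2.9 occupy positions 1–2 → average rank (1+2)/2 = 1.5.
The 3 values of 4.4 occupy positions 4–6 → average rank 5.

5, 1.5, 7, 5, 3, 1.5, 5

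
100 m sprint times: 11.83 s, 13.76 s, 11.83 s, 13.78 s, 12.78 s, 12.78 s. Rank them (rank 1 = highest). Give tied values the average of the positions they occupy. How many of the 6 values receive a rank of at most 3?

Sorted (descending): 13.78, 13.76, 12.78, 12.78, 11.83, 11.83
The 2 values of 12.78 occupy positions 3–4 → average rank (3+4)/2 = 3.5.
The 2 values of 11.83 occupy positions 5–6 → average rank (5+6)/2 = 5.5.
Ranks ≤ 3: {1, 2} → 2 values.

2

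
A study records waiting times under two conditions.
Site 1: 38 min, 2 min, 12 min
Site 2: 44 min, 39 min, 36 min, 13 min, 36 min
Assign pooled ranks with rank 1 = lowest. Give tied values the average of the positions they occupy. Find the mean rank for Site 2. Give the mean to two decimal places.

Sorted (ascending): 2, 12, 13, 36, 36, 38, 39, 44
The 2 values of 36 occupy positions 4–5 → average rank (4+5)/2 = 4.5.
Site 2 values → pooled ranks: 44→8, 39→7, 36→4.5, 13→3, 36→4.5
Mean rank = (8 + 7 + 4.5 + 3 + 4.5) / 5 = 5.40

5.40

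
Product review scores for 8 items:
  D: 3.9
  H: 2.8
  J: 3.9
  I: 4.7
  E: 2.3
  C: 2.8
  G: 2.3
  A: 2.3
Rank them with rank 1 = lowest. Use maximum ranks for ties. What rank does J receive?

7

Sorted (ascending): 2.3, 2.3, 2.3, 2.8, 2.8, 3.9, 3.9, 4.7
The 3 values of 2.3 occupy positions 1–3 → each gets rank 3.
The 2 values of 2.8 occupy positions 4–5 → each gets rank 5.
The 2 values of 3.9 occupy positions 6–7 → each gets rank 7.
J has value 3.9 → rank 7.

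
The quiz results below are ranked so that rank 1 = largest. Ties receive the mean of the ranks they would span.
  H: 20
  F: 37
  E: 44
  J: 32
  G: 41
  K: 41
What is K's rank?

Sorted (descending): 44, 41, 41, 37, 32, 20
The 2 values of 41 occupy positions 2–3 → average rank (2+3)/2 = 2.5.
K has value 41 → rank 2.5.

2.5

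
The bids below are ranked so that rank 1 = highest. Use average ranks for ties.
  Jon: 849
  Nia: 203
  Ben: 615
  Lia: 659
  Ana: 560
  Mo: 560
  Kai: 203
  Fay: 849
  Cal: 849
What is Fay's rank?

2

Sorted (descending): 849, 849, 849, 659, 615, 560, 560, 203, 203
The 3 values of 849 occupy positions 1–3 → average rank 2.
The 2 values of 560 occupy positions 6–7 → average rank (6+7)/2 = 6.5.
The 2 values of 203 occupy positions 8–9 → average rank (8+9)/2 = 8.5.
Fay has value 849 → rank 2.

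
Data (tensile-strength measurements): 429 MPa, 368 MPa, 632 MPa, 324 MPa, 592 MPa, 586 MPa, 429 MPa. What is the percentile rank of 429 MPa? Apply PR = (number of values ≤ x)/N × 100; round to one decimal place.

57.1

N = 7.
Strictly below 429: 2. Equal to 429: 2.
PR = 4/7 × 100 = 57.1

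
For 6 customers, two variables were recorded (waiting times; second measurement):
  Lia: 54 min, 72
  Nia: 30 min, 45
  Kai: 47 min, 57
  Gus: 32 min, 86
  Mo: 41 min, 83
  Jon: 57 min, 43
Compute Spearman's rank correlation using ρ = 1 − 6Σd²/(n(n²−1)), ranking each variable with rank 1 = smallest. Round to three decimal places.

-0.371

Ranks of variable 1: 5, 1, 4, 2, 3, 6
Ranks of variable 2: 4, 2, 3, 6, 5, 1
d = r₁ − r₂: 1, -1, 1, -4, -2, 5
d²: 1, 1, 1, 16, 4, 25; Σd² = 48
ρ = 1 − 6·48/(6·35) = 1 − 288/210 = -0.371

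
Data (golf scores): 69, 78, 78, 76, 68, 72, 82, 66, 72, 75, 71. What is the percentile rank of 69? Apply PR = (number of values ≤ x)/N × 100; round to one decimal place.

N = 11.
Strictly below 69: 2. Equal to 69: 1.
PR = 3/11 × 100 = 27.3

27.3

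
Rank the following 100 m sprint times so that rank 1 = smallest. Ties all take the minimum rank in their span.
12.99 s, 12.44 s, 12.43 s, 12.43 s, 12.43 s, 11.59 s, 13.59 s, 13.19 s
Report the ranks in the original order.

6, 5, 2, 2, 2, 1, 8, 7

Sorted (ascending): 11.59, 12.43, 12.43, 12.43, 12.44, 12.99, 13.19, 13.59
The 3 values of 12.43 occupy positions 2–4 → each gets rank 2.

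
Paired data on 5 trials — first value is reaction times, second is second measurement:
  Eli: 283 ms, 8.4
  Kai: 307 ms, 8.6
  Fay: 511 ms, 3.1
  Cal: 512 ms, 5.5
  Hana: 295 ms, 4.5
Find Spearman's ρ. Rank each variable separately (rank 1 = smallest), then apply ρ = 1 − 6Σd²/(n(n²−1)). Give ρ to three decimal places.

-0.300

Ranks of variable 1: 1, 3, 4, 5, 2
Ranks of variable 2: 4, 5, 1, 3, 2
d = r₁ − r₂: -3, -2, 3, 2, 0
d²: 9, 4, 9, 4, 0; Σd² = 26
ρ = 1 − 6·26/(5·24) = 1 − 156/120 = -0.300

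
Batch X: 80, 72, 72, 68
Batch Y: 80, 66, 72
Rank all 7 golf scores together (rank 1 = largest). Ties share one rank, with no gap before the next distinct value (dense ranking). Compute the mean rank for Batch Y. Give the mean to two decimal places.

2.33

Sorted (descending): 80, 80, 72, 72, 72, 68, 66
The 2 values of 80 share dense rank 1.
The 3 values of 72 share dense rank 2.
Remaining distinct values take the next consecutive integers.
Batch Y values → pooled ranks: 80→1, 66→4, 72→2
Mean rank = (1 + 4 + 2) / 3 = 2.33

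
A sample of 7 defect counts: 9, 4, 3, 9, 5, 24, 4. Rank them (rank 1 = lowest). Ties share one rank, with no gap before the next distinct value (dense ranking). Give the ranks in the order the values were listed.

4, 2, 1, 4, 3, 5, 2

Sorted (ascending): 3, 4, 4, 5, 9, 9, 24
The 2 values of 4 share dense rank 2.
The 2 values of 9 share dense rank 4.
Remaining distinct values take the next consecutive integers.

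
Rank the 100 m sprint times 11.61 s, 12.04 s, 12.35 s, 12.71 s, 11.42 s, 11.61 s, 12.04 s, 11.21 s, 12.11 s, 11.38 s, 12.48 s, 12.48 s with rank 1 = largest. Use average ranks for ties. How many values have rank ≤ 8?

7

Sorted (descending): 12.71, 12.48, 12.48, 12.35, 12.11, 12.04, 12.04, 11.61, 11.61, 11.42, 11.38, 11.21
The 2 values of 12.48 occupy positions 2–3 → average rank (2+3)/2 = 2.5.
The 2 values of 12.04 occupy positions 6–7 → average rank (6+7)/2 = 6.5.
The 2 values of 11.61 occupy positions 8–9 → average rank (8+9)/2 = 8.5.
Ranks ≤ 8: {1, 2.5, 2.5, 4, 5, 6.5, 6.5} → 7 values.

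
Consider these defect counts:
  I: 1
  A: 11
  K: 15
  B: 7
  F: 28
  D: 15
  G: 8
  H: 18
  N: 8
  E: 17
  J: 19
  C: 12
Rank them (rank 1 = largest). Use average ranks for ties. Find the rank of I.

Sorted (descending): 28, 19, 18, 17, 15, 15, 12, 11, 8, 8, 7, 1
The 2 values of 15 occupy positions 5–6 → average rank (5+6)/2 = 5.5.
The 2 values of 8 occupy positions 9–10 → average rank (9+10)/2 = 9.5.
I has value 1 → rank 12.

12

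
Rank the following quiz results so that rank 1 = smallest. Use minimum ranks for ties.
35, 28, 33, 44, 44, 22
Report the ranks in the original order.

4, 2, 3, 5, 5, 1

Sorted (ascending): 22, 28, 33, 35, 44, 44
The 2 values of 44 occupy positions 5–6 → each gets rank 5.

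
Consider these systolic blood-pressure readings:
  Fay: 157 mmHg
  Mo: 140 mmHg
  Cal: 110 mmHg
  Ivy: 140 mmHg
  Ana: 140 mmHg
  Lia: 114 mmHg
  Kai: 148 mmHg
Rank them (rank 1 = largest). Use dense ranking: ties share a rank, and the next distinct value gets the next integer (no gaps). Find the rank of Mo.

3

Sorted (descending): 157, 148, 140, 140, 140, 114, 110
The 3 values of 140 share dense rank 3.
Remaining distinct values take the next consecutive integers.
Mo has value 140 mmHg → rank 3.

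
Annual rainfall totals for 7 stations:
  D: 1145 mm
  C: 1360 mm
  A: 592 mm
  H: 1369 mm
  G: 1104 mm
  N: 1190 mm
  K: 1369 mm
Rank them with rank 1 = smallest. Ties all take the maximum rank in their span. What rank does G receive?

Sorted (ascending): 592, 1104, 1145, 1190, 1360, 1369, 1369
The 2 values of 1369 occupy positions 6–7 → each gets rank 7.
G has value 1104 mm → rank 2.

2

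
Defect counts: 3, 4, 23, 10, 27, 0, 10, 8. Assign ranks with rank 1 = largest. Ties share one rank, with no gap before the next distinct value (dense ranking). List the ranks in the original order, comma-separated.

Sorted (descending): 27, 23, 10, 10, 8, 4, 3, 0
The 2 values of 10 share dense rank 3.
Remaining distinct values take the next consecutive integers.

6, 5, 2, 3, 1, 7, 3, 4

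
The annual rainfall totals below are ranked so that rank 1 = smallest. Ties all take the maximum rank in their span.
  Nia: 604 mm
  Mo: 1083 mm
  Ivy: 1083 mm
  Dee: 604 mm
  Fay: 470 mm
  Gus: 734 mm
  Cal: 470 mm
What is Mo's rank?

Sorted (ascending): 470, 470, 604, 604, 734, 1083, 1083
The 2 values of 470 occupy positions 1–2 → each gets rank 2.
The 2 values of 604 occupy positions 3–4 → each gets rank 4.
The 2 values of 1083 occupy positions 6–7 → each gets rank 7.
Mo has value 1083 mm → rank 7.

7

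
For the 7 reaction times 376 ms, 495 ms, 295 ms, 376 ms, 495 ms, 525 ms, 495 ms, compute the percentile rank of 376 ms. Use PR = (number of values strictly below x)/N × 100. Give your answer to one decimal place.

14.3

N = 7.
Strictly below 376: 1. Equal to 376: 2.
PR = 1/7 × 100 = 14.3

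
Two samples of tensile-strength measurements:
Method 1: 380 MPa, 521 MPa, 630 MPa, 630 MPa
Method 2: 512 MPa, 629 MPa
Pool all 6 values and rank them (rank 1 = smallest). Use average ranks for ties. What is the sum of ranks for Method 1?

Sorted (ascending): 380, 512, 521, 629, 630, 630
The 2 values of 630 occupy positions 5–6 → average rank (5+6)/2 = 5.5.
Method 1 values → pooled ranks: 380→1, 521→3, 630→5.5, 630→5.5
Rank sum = 1 + 3 + 5.5 + 5.5 = 15

15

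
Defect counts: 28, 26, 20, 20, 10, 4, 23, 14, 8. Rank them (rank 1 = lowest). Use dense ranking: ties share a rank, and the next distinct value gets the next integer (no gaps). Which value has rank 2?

8

Sorted (ascending): 4, 8, 10, 14, 20, 20, 23, 26, 28
The 2 values of 20 share dense rank 5.
Remaining distinct values take the next consecutive integers.
Rank 2 → value 8.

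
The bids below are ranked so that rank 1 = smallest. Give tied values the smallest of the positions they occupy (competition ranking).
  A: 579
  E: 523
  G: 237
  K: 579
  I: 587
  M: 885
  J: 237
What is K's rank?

4

Sorted (ascending): 237, 237, 523, 579, 579, 587, 885
The 2 values of 237 occupy positions 1–2 → each gets rank 1.
The 2 values of 579 occupy positions 4–5 → each gets rank 4.
K has value 579 → rank 4.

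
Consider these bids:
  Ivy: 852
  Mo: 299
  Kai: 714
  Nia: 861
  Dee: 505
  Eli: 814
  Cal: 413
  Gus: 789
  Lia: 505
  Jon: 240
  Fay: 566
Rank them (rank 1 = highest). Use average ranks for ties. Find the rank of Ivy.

2

Sorted (descending): 861, 852, 814, 789, 714, 566, 505, 505, 413, 299, 240
The 2 values of 505 occupy positions 7–8 → average rank (7+8)/2 = 7.5.
Ivy has value 852 → rank 2.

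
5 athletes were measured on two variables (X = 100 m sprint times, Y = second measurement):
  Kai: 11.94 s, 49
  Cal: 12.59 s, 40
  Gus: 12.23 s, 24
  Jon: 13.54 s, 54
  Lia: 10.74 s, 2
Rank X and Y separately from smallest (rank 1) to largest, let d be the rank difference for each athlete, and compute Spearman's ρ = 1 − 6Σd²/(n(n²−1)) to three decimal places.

0.700

Ranks of variable 1: 2, 4, 3, 5, 1
Ranks of variable 2: 4, 3, 2, 5, 1
d = r₁ − r₂: -2, 1, 1, 0, 0
d²: 4, 1, 1, 0, 0; Σd² = 6
ρ = 1 − 6·6/(5·24) = 1 − 36/120 = 0.700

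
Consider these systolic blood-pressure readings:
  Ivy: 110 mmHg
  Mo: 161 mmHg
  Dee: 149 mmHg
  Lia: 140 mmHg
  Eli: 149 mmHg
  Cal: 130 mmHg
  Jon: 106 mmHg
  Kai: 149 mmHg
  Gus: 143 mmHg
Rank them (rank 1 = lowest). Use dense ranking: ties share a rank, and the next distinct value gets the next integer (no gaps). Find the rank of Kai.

6

Sorted (ascending): 106, 110, 130, 140, 143, 149, 149, 149, 161
The 3 values of 149 share dense rank 6.
Remaining distinct values take the next consecutive integers.
Kai has value 149 mmHg → rank 6.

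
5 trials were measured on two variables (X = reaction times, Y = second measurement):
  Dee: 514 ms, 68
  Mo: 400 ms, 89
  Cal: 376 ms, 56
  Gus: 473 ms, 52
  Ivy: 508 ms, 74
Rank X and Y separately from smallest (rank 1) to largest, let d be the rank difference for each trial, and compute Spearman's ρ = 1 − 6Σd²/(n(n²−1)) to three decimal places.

0.100

Ranks of variable 1: 5, 2, 1, 3, 4
Ranks of variable 2: 3, 5, 2, 1, 4
d = r₁ − r₂: 2, -3, -1, 2, 0
d²: 4, 9, 1, 4, 0; Σd² = 18
ρ = 1 − 6·18/(5·24) = 1 − 108/120 = 0.100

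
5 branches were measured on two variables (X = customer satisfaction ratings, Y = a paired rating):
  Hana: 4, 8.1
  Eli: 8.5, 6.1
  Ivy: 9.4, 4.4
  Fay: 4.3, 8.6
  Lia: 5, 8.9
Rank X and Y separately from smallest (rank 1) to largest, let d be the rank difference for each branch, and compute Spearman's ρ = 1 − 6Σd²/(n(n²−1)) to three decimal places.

-0.600

Ranks of variable 1: 1, 4, 5, 2, 3
Ranks of variable 2: 3, 2, 1, 4, 5
d = r₁ − r₂: -2, 2, 4, -2, -2
d²: 4, 4, 16, 4, 4; Σd² = 32
ρ = 1 − 6·32/(5·24) = 1 − 192/120 = -0.600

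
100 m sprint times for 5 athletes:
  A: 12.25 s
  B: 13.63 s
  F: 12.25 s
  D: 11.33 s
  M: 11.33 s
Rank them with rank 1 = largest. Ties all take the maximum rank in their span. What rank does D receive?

5

Sorted (descending): 13.63, 12.25, 12.25, 11.33, 11.33
The 2 values of 12.25 occupy positions 2–3 → each gets rank 3.
The 2 values of 11.33 occupy positions 4–5 → each gets rank 5.
D has value 11.33 s → rank 5.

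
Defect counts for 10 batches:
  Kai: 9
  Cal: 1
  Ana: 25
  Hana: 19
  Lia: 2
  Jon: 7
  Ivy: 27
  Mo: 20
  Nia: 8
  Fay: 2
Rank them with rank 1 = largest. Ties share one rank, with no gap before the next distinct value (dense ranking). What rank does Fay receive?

8

Sorted (descending): 27, 25, 20, 19, 9, 8, 7, 2, 2, 1
The 2 values of 2 share dense rank 8.
Remaining distinct values take the next consecutive integers.
Fay has value 2 → rank 8.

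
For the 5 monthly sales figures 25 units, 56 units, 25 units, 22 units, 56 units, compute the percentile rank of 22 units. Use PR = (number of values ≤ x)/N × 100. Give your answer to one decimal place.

20.0

N = 5.
Strictly below 22: 0. Equal to 22: 1.
PR = 1/5 × 100 = 20.0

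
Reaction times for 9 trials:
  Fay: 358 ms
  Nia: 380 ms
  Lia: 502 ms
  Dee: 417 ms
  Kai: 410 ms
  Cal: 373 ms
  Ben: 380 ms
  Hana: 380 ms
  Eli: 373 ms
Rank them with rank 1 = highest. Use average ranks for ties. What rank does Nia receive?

5

Sorted (descending): 502, 417, 410, 380, 380, 380, 373, 373, 358
The 3 values of 380 occupy positions 4–6 → average rank 5.
The 2 values of 373 occupy positions 7–8 → average rank (7+8)/2 = 7.5.
Nia has value 380 ms → rank 5.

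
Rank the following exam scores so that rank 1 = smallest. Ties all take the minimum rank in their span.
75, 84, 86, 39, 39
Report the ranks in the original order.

Sorted (ascending): 39, 39, 75, 84, 86
The 2 values of 39 occupy positions 1–2 → each gets rank 1.

3, 4, 5, 1, 1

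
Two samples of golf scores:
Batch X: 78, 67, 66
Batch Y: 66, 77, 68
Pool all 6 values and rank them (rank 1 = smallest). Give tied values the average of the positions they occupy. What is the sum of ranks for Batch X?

Sorted (ascending): 66, 66, 67, 68, 77, 78
The 2 values of 66 occupy positions 1–2 → average rank (1+2)/2 = 1.5.
Batch X values → pooled ranks: 78→6, 67→3, 66→1.5
Rank sum = 6 + 3 + 1.5 = 10.5

10.5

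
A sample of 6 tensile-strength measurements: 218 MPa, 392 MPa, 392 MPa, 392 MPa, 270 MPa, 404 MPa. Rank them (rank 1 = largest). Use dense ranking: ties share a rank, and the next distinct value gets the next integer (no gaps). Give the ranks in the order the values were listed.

4, 2, 2, 2, 3, 1

Sorted (descending): 404, 392, 392, 392, 270, 218
The 3 values of 392 share dense rank 2.
Remaining distinct values take the next consecutive integers.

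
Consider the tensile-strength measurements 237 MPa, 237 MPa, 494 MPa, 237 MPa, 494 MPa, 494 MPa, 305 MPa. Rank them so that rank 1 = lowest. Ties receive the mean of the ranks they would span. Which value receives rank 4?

305

Sorted (ascending): 237, 237, 237, 305, 494, 494, 494
The 3 values of 237 occupy positions 1–3 → average rank 2.
The 3 values of 494 occupy positions 5–7 → average rank 6.
Rank 4 → value 305.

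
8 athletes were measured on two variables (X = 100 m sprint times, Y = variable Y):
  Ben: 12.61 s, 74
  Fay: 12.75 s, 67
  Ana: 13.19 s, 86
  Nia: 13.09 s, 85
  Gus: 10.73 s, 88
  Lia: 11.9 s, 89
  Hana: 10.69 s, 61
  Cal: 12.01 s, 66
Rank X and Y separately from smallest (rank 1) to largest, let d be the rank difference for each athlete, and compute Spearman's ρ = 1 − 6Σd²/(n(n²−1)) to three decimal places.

Ranks of variable 1: 5, 6, 8, 7, 2, 3, 1, 4
Ranks of variable 2: 4, 3, 6, 5, 7, 8, 1, 2
d = r₁ − r₂: 1, 3, 2, 2, -5, -5, 0, 2
d²: 1, 9, 4, 4, 25, 25, 0, 4; Σd² = 72
ρ = 1 − 6·72/(8·63) = 1 − 432/504 = 0.143

0.143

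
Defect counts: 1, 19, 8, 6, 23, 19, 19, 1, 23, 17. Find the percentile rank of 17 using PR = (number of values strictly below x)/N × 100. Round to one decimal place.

40.0

N = 10.
Strictly below 17: 4. Equal to 17: 1.
PR = 4/10 × 100 = 40.0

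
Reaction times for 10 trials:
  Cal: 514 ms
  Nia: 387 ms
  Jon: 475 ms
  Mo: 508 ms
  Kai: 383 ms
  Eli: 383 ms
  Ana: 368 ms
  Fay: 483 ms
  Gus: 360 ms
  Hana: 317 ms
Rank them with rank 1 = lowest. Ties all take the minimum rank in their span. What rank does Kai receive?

4

Sorted (ascending): 317, 360, 368, 383, 383, 387, 475, 483, 508, 514
The 2 values of 383 occupy positions 4–5 → each gets rank 4.
Kai has value 383 ms → rank 4.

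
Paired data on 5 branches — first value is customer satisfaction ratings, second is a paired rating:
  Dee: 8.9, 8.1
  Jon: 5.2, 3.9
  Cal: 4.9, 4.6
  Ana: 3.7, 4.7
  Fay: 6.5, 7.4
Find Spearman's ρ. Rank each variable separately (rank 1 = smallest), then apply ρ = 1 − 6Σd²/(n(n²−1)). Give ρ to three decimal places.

0.600

Ranks of variable 1: 5, 3, 2, 1, 4
Ranks of variable 2: 5, 1, 2, 3, 4
d = r₁ − r₂: 0, 2, 0, -2, 0
d²: 0, 4, 0, 4, 0; Σd² = 8
ρ = 1 − 6·8/(5·24) = 1 − 48/120 = 0.600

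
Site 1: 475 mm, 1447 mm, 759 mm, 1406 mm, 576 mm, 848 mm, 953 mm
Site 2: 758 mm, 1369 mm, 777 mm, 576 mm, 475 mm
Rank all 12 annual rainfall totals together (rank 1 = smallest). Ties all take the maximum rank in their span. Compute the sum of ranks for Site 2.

28

Sorted (ascending): 475, 475, 576, 576, 758, 759, 777, 848, 953, 1369, 1406, 1447
The 2 values of 475 occupy positions 1–2 → each gets rank 2.
The 2 values of 576 occupy positions 3–4 → each gets rank 4.
Site 2 values → pooled ranks: 758→5, 1369→10, 777→7, 576→4, 475→2
Rank sum = 5 + 10 + 7 + 4 + 2 = 28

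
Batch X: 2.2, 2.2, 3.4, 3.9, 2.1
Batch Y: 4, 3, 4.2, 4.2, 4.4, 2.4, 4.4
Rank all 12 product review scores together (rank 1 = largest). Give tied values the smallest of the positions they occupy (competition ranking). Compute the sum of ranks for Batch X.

45

Sorted (descending): 4.4, 4.4, 4.2, 4.2, 4, 3.9, 3.4, 3, 2.4, 2.2, 2.2, 2.1
The 2 values of 4.4 occupy positions 1–2 → each gets rank 1.
The 2 values of 4.2 occupy positions 3–4 → each gets rank 3.
The 2 values of 2.2 occupy positions 10–11 → each gets rank 10.
Batch X values → pooled ranks: 2.2→10, 2.2→10, 3.4→7, 3.9→6, 2.1→12
Rank sum = 10 + 10 + 7 + 6 + 12 = 45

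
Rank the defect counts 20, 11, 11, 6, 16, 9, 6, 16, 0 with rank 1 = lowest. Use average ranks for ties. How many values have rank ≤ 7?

Sorted (ascending): 0, 6, 6, 9, 11, 11, 16, 16, 20
The 2 values of 6 occupy positions 2–3 → average rank (2+3)/2 = 2.5.
The 2 values of 11 occupy positions 5–6 → average rank (5+6)/2 = 5.5.
The 2 values of 16 occupy positions 7–8 → average rank (7+8)/2 = 7.5.
Ranks ≤ 7: {1, 2.5, 2.5, 4, 5.5, 5.5} → 6 values.

6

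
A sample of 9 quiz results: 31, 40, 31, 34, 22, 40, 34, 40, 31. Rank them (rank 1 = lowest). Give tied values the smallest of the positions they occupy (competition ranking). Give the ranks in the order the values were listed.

Sorted (ascending): 22, 31, 31, 31, 34, 34, 40, 40, 40
The 3 values of 31 occupy positions 2–4 → each gets rank 2.
The 2 values of 34 occupy positions 5–6 → each gets rank 5.
The 3 values of 40 occupy positions 7–9 → each gets rank 7.

2, 7, 2, 5, 1, 7, 5, 7, 2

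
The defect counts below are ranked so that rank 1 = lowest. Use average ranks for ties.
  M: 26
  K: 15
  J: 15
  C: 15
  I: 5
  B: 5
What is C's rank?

4

Sorted (ascending): 5, 5, 15, 15, 15, 26
The 2 values of 5 occupy positions 1–2 → average rank (1+2)/2 = 1.5.
The 3 values of 15 occupy positions 3–5 → average rank 4.
C has value 15 → rank 4.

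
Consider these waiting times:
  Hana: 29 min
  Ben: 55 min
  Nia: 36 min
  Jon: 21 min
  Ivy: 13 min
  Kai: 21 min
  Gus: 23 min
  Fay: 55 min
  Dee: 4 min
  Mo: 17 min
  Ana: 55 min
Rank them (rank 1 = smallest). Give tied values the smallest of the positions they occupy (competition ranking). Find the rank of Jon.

Sorted (ascending): 4, 13, 17, 21, 21, 23, 29, 36, 55, 55, 55
The 2 values of 21 occupy positions 4–5 → each gets rank 4.
The 3 values of 55 occupy positions 9–11 → each gets rank 9.
Jon has value 21 min → rank 4.

4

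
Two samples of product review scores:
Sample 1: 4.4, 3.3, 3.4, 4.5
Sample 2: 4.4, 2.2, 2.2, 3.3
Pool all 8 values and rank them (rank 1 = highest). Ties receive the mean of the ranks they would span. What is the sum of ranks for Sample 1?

13

Sorted (descending): 4.5, 4.4, 4.4, 3.4, 3.3, 3.3, 2.2, 2.2
The 2 values of 4.4 occupy positions 2–3 → average rank (2+3)/2 = 2.5.
The 2 values of 3.3 occupy positions 5–6 → average rank (5+6)/2 = 5.5.
The 2 values of 2.2 occupy positions 7–8 → average rank (7+8)/2 = 7.5.
Sample 1 values → pooled ranks: 4.4→2.5, 3.3→5.5, 3.4→4, 4.5→1
Rank sum = 2.5 + 5.5 + 4 + 1 = 13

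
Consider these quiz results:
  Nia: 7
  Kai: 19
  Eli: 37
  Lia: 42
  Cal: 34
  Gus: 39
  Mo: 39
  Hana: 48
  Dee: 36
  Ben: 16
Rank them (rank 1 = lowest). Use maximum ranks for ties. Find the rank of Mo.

8

Sorted (ascending): 7, 16, 19, 34, 36, 37, 39, 39, 42, 48
The 2 values of 39 occupy positions 7–8 → each gets rank 8.
Mo has value 39 → rank 8.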